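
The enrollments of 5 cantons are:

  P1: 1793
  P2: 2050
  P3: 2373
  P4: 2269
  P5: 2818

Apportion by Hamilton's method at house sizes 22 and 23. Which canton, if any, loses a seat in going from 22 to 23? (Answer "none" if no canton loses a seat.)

none

At 22 seats: P1 4, P2 4, P3 5, P4 4, P5 5.
At 23 seats: P1 4, P2 4, P3 5, P4 4, P5 6.
No canton's allocation decreased.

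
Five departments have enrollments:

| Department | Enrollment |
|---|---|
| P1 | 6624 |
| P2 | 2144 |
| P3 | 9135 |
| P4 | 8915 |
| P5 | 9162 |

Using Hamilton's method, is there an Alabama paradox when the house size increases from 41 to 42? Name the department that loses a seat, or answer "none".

P2

At 41 seats: P1 8, P2 3, P3 10, P4 10, P5 10.
At 42 seats: P1 8, P2 2, P3 11, P4 10, P5 11.
P2 drops from 3 to 2.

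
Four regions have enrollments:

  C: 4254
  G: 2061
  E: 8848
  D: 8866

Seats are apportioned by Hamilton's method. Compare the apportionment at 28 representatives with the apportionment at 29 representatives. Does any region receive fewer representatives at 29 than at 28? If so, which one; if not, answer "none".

G

At 28 seats: C 5, G 3, E 10, D 10.
At 29 seats: C 5, G 2, E 11, D 11.
G drops from 3 to 2.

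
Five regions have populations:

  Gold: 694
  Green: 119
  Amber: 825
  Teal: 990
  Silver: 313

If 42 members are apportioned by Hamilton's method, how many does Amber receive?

Total 2941; standard divisor 2941/42 ≈ 70.024.
Standard quotas: Gold 9.911, Green 1.699, Amber 11.782, Teal 14.138, Silver 4.470.
Lower quotas: Gold 9, Green 1, Amber 11, Teal 14, Silver 4 (sum 39, leaving 3 seats).
Remainders in descending order: Gold 0.911, Amber 0.782, Green 0.699, Silver 0.470, Teal 0.138.
The surplus seats go to Gold, Amber, Green.
Amber receives 12.

12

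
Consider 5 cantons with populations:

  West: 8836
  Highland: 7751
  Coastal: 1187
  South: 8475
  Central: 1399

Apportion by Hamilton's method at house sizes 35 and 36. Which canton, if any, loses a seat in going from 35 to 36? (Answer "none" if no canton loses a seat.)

At 35 seats: West 11, Highland 10, Coastal 1, South 11, Central 2.
At 36 seats: West 11, Highland 10, Coastal 2, South 11, Central 2.
No canton's allocation decreased.

none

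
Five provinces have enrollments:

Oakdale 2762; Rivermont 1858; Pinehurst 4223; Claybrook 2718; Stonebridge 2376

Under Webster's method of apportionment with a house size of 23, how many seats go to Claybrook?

4

Standard divisor 13937/23 ≈ 605.957; standard quotas: Oakdale 4.558, Rivermont 3.066, Pinehurst 6.969, Claybrook 4.485, Stonebridge 3.921.
Rounding to the nearest integer gives Oakdale 5, Rivermont 3, Pinehurst 7, Claybrook 4, Stonebridge 4 — total 23, matching the house size, so no adjustment is needed.
Claybrook receives 4.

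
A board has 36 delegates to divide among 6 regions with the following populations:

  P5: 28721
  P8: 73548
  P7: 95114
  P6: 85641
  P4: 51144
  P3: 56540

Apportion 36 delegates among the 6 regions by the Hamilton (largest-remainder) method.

P5=2, P8=7, P7=9, P6=8, P4=5, P3=5

The standard divisor is 390708/36 = 10853.
Standard quotas: P5 2.6464, P8 6.7767, P7 8.7638, P6 7.8910, P4 4.7124, P3 5.2096.
Lower quotas: P5 2, P8 6, P7 8, P6 7, P4 4, P3 5 (sum 32, leaving 4 seats).
Remainders in descending order: P6 0.8910, P8 0.7767, P7 0.7638, P4 0.7124, P5 0.6464, P3 0.2096.
Largest remainders: P6, P8, P7, P4 receive the extra seats.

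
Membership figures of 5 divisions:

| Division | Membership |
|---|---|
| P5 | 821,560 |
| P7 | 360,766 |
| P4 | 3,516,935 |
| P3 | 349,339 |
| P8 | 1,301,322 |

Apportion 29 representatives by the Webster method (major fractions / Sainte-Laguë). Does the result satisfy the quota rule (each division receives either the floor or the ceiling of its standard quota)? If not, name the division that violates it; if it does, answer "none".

P4

Standard quotas: P5 3.752, P7 1.648, P4 16.062, P3 1.595, P8 5.943.
Webster allocation: P5 4, P7 2, P4 15, P3 2, P8 6.
P4 has quota 16.062 (lower 16, upper 17) but receives 15 — outside the quota interval.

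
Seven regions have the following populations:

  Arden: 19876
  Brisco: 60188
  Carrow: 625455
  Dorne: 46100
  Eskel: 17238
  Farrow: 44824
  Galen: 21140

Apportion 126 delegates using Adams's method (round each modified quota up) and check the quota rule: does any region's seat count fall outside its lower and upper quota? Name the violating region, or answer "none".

Standard quotas: Arden 3.000, Brisco 9.084, Carrow 94.400, Dorne 6.958, Eskel 2.602, Farrow 6.765, Galen 3.191.
Adams allocation: Arden 3, Brisco 9, Carrow 93, Dorne 7, Eskel 3, Farrow 7, Galen 4.
Carrow has quota 94.400 (lower 94, upper 95) but receives 93 — outside the quota interval.

Carrow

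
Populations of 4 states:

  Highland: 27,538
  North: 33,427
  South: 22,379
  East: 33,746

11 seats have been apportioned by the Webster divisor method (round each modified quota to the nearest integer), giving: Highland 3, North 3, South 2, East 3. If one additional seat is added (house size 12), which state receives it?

Priority for the next seat is population ÷ (current seats + 0.5).
Priorities: Highland 7868.000, North 9550.571, South 8951.600, East 9641.714.
Highest priority: East.

East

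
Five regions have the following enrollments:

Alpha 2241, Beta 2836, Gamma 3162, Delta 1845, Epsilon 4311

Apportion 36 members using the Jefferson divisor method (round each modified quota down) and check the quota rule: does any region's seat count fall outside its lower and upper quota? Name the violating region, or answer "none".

none

Standard quotas: Alpha 5.604, Beta 7.092, Gamma 7.908, Delta 4.614, Epsilon 10.781.
Jefferson allocation: Alpha 6, Beta 7, Gamma 8, Delta 4, Epsilon 11.
Every allocation lies between the lower and upper quota.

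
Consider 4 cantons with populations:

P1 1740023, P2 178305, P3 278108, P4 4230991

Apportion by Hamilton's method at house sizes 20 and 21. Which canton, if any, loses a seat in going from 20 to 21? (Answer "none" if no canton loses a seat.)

At 20 seats: P1 5, P2 1, P3 1, P4 13.
At 21 seats: P1 6, P2 0, P3 1, P4 14.
P2 drops from 1 to 0.

P2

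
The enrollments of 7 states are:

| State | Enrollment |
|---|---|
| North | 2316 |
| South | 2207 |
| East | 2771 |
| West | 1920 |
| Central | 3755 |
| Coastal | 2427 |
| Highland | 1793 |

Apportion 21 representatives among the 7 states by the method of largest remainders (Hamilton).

Standard divisor: 17189 ÷ 21 ≈ 818.524.
Standard quotas: North 2.829, South 2.696, East 3.385, West 2.346, Central 4.588, Coastal 2.965, Highland 2.191.
Lower quotas: North 2, South 2, East 3, West 2, Central 4, Coastal 2, Highland 2 (sum 17, leaving 4 seats).
Remainders in descending order: Coastal 0.965, North 0.829, South 0.696, Central 0.588, East 0.385, West 0.346, Highland 0.191.
The surplus seats go to Coastal, North, South, Central.

North 3, South 3, East 3, West 2, Central 5, Coastal 3, Highland 2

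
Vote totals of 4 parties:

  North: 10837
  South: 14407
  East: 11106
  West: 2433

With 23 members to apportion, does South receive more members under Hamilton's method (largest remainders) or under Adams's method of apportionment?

Hamilton: North 6, South 9, East 7, West 1.
Adams: North 6, South 8, East 7, West 2.
South gets 9 under Hamilton and 8 under Adams.

Hamilton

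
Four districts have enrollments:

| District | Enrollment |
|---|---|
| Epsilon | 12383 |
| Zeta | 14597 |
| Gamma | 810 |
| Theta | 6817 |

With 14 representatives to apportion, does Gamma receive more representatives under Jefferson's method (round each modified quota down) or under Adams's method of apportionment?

Jefferson: Epsilon 5, Zeta 6, Gamma 0, Theta 3.
Adams: Epsilon 5, Zeta 5, Gamma 1, Theta 3.
Gamma gets 0 under Jefferson and 1 under Adams.

Adams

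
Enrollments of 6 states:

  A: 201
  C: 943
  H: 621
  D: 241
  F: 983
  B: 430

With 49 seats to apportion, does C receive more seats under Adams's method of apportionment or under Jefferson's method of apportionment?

Jefferson

Adams: A 3, C 13, H 9, D 4, F 14, B 6.
Jefferson: A 3, C 14, H 9, D 3, F 14, B 6.
C gets 13 under Adams and 14 under Jefferson.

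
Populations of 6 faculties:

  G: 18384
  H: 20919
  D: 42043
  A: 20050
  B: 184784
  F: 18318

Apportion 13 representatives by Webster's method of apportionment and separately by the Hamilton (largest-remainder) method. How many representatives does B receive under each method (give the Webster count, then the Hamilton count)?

Webster: G 1, H 1, D 2, A 1, B 7, F 1.
Hamilton: G 1, H 1, D 2, A 1, B 8, F 0.
B gets 7 under Webster and 8 under Hamilton.

7 and 8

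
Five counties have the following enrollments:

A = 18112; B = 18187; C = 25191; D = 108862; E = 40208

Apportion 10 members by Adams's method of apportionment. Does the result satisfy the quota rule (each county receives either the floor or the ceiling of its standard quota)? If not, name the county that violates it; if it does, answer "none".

none

Standard quotas: A 0.860, B 0.864, C 1.196, D 5.170, E 1.910.
Adams allocation: A 1, B 1, C 1, D 5, E 2.
Every allocation lies between the lower and upper quota.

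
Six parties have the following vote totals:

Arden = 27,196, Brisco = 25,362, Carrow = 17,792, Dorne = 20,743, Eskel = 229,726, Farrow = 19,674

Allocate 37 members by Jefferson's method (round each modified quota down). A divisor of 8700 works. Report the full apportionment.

Arden: 3, Brisco: 2, Carrow: 2, Dorne: 2, Eskel: 26, Farrow: 2

With modified divisor 8700: modified quotas Arden 3.126, Brisco 2.915, Carrow 2.045, Dorne 2.384, Eskel 26.405, Farrow 2.261.
Rounding down: Arden 3, Brisco 2, Carrow 2, Dorne 2, Eskel 26, Farrow 2 (total 37).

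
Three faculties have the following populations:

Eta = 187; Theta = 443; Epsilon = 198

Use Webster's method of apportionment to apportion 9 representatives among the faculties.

Eta 2, Theta 5, Epsilon 2

Standard divisor 828/9 ≈ 92; standard quotas: Eta 2.033, Theta 4.815, Epsilon 2.152.
Rounding to the nearest integer gives Eta 2, Theta 5, Epsilon 2 — total 9, matching the house size, so no adjustment is needed.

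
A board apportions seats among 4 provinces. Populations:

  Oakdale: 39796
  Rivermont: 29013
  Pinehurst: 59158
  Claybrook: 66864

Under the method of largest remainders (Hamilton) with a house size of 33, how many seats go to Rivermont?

5

The standard divisor is 194831/33 ≈ 5903.97.
Standard quotas: Oakdale 6.7405, Rivermont 4.9142, Pinehurst 10.0200, Claybrook 11.3253.
Lower quotas: Oakdale 6, Rivermont 4, Pinehurst 10, Claybrook 11 (sum 31, leaving 2 seats).
Remainders in descending order: Rivermont 0.9142, Oakdale 0.7405, Claybrook 0.3253, Pinehurst 0.0200.
Largest remainders: Rivermont, Oakdale receive the extra seats.
Rivermont receives 5.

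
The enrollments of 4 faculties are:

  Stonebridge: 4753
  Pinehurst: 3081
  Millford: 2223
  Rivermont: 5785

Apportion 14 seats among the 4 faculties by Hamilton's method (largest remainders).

Total 15842; standard divisor 15842/14 ≈ 1131.571.
Standard quotas: Stonebridge 4.2004, Pinehurst 2.7228, Millford 1.9645, Rivermont 5.1124.
Lower quotas: Stonebridge 4, Pinehurst 2, Millford 1, Rivermont 5 (sum 12, leaving 2 seats).
Remainders in descending order: Millford 0.9645, Pinehurst 0.7228, Stonebridge 0.2004, Rivermont 0.1124.
The surplus seats go to Millford, Pinehurst.

Stonebridge: 4, Pinehurst: 3, Millford: 2, Rivermont: 5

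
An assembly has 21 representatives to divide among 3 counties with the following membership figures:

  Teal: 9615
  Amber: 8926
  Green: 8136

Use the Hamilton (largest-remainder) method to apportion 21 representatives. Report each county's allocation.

Teal 8, Amber 7, Green 6

Standard divisor: 26677 ÷ 21 ≈ 1270.333.
Standard quotas: Teal 7.5689, Amber 7.0265, Green 6.4046.
Lower quotas: Teal 7, Amber 7, Green 6 (sum 20, leaving 1 seat).
Remainders in descending order: Teal 0.5689, Green 0.4046, Amber 0.0265.
Largest remainder: Teal receives the extra seat.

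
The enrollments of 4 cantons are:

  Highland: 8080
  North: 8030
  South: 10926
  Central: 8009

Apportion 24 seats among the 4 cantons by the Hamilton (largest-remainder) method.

Highland 6, North 6, South 7, Central 5

Standard divisor: 35045 ÷ 24 ≈ 1460.208.
Standard quotas: Highland 5.5335, North 5.4992, South 7.4825, Central 5.4848.
Lower quotas: Highland 5, North 5, South 7, Central 5 (sum 22, leaving 2 seats).
Remainders in descending order: Highland 0.5335, North 0.4992, Central 0.4848, South 0.4825.
The surplus seats go to Highland, North.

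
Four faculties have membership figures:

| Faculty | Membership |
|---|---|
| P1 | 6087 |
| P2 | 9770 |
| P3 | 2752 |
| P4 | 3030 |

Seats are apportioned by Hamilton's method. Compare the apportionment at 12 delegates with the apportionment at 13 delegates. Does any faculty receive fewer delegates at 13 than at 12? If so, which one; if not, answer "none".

P3

At 12 seats: P1 3, P2 5, P3 2, P4 2.
At 13 seats: P1 4, P2 6, P3 1, P4 2.
P3 drops from 2 to 1.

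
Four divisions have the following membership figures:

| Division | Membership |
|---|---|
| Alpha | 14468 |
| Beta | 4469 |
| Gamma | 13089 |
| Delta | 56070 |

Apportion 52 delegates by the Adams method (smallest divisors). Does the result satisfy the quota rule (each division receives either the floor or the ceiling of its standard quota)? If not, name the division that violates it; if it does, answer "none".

Delta

Standard quotas: Alpha 8.540, Beta 2.638, Gamma 7.726, Delta 33.096.
Adams allocation: Alpha 9, Beta 3, Gamma 8, Delta 32.
Delta has quota 33.096 (lower 33, upper 34) but receives 32 — outside the quota interval.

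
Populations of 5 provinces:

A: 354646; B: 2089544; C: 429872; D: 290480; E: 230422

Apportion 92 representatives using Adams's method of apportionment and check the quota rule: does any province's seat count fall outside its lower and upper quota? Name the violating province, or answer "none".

B

Standard quotas: A 9.611, B 56.624, C 11.649, D 7.872, E 6.244.
Adams allocation: A 10, B 55, C 12, D 8, E 7.
B has quota 56.624 (lower 56, upper 57) but receives 55 — outside the quota interval.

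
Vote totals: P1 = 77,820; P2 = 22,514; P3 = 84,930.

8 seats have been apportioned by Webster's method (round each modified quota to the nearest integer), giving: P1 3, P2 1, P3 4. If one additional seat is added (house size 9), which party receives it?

P1

Priority for the next seat is population ÷ (current seats + 0.5).
Priorities: P1 22234.286, P2 15009.333, P3 18873.333.
Highest priority: P1.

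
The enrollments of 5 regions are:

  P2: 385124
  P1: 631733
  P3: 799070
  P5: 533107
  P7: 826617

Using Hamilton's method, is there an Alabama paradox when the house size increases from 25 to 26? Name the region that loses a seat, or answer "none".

none

At 25 seats: P2 3, P1 5, P3 6, P5 4, P7 7.
At 26 seats: P2 3, P1 5, P3 7, P5 4, P7 7.
No region's allocation decreased.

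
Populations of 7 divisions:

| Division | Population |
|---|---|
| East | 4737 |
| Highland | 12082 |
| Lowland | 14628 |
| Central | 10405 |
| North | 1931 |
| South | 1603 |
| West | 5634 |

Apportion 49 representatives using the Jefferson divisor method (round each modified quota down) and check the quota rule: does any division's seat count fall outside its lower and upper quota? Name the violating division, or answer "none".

none

Standard quotas: East 4.549, Highland 11.604, Lowland 14.049, Central 9.993, North 1.855, South 1.540, West 5.411.
Jefferson allocation: East 4, Highland 12, Lowland 15, Central 10, North 2, South 1, West 5.
Every allocation lies between the lower and upper quota.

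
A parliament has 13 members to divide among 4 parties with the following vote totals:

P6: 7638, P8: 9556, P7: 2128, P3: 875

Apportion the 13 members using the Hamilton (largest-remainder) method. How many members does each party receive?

P6 5, P8 6, P7 1, P3 1

Standard divisor: 20197 ÷ 13 ≈ 1553.615.
Standard quotas: P6 4.9163, P8 6.1508, P7 1.3697, P3 0.5632.
Lower quotas: P6 4, P8 6, P7 1, P3 0 (sum 11, leaving 2 seats).
Remainders in descending order: P6 0.9163, P3 0.5632, P7 0.3697, P8 0.1508.
Largest remainders: P6, P3 receive the extra seats.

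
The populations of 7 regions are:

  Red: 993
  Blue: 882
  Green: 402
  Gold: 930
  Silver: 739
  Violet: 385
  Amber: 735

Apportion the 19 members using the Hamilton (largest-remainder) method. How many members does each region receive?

Red: 4; Blue: 3; Green: 2; Gold: 3; Silver: 3; Violet: 1; Amber: 3

Standard divisor: 5066 ÷ 19 ≈ 266.632.
Standard quotas: Red 3.724, Blue 3.308, Green 1.508, Gold 3.488, Silver 2.772, Violet 1.444, Amber 2.757.
Lower quotas: Red 3, Blue 3, Green 1, Gold 3, Silver 2, Violet 1, Amber 2 (sum 15, leaving 4 seats).
Remainders in descending order: Silver 0.772, Amber 0.757, Red 0.724, Green 0.508, Gold 0.488, Violet 0.444, Blue 0.308.
The surplus seats go to Silver, Amber, Red, Green.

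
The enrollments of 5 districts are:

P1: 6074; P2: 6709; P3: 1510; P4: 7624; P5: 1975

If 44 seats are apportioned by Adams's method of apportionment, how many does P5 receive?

4

Standard divisor 23892/44 ≈ 543; standard quotas: P1 11.186, P2 12.355, P3 2.781, P4 14.041, P5 3.637.
Rounding up gives 12, 13, 3, 15, 4 = 47 seats, so the divisor must be adjusted.
With modified divisor 570: modified quotas P1 10.656, P2 11.770, P3 2.649, P4 13.375, P5 3.465.
Rounding up: P1 11, P2 12, P3 3, P4 14, P5 4 (total 44).
P5 receives 4.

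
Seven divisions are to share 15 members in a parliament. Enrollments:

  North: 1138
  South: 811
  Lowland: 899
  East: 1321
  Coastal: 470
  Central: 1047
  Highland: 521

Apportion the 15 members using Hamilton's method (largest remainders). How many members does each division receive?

Total 6207; standard divisor 6207/15 ≈ 413.8.
Standard quotas: North 2.750, South 1.960, Lowland 2.173, East 3.192, Coastal 1.136, Central 2.530, Highland 1.259.
Lower quotas: North 2, South 1, Lowland 2, East 3, Coastal 1, Central 2, Highland 1 (sum 12, leaving 3 seats).
Remainders in descending order: South 0.960, North 0.750, Central 0.530, Highland 0.259, East 0.192, Lowland 0.173, Coastal 0.136.
The surplus seats go to South, North, Central.

North: 3, South: 2, Lowland: 2, East: 3, Coastal: 1, Central: 3, Highland: 1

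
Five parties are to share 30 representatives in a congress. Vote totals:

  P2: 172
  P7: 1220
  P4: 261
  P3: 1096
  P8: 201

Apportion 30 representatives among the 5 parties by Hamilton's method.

Total 2950; standard divisor 2950/30 ≈ 98.333.
Standard quotas: P2 1.749, P7 12.407, P4 2.654, P3 11.146, P8 2.044.
Lower quotas: P2 1, P7 12, P4 2, P3 11, P8 2 (sum 28, leaving 2 seats).
Remainders in descending order: P2 0.749, P4 0.654, P7 0.407, P3 0.146, P8 0.044.
Largest remainders: P2, P4 receive the extra seats.

P2 2; P7 12; P4 3; P3 11; P8 2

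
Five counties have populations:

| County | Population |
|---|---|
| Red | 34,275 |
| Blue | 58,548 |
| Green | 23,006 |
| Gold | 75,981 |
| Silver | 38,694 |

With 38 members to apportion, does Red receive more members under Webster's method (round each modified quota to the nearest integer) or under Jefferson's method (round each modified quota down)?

Webster: Red 6, Blue 10, Green 4, Gold 12, Silver 6.
Jefferson: Red 5, Blue 10, Green 4, Gold 13, Silver 6.
Red gets 6 under Webster and 5 under Jefferson.

Webster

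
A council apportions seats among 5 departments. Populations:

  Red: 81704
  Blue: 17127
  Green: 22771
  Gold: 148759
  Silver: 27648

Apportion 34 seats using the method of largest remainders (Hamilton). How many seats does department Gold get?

17

Standard divisor: 298009 ÷ 34 ≈ 8764.971.
Standard quotas: Red 9.3217, Blue 1.9540, Green 2.5980, Gold 16.9720, Silver 3.1544.
Lower quotas: Red 9, Blue 1, Green 2, Gold 16, Silver 3 (sum 31, leaving 3 seats).
Remainders in descending order: Gold 0.9720, Blue 0.9540, Green 0.5980, Red 0.3217, Silver 0.1544.
Largest remainders: Gold, Blue, Green receive the extra seats.
Gold receives 17.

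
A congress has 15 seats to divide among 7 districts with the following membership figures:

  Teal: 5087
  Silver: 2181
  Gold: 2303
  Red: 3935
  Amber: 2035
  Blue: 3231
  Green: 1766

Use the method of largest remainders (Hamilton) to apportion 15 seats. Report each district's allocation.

Teal=4, Silver=2, Gold=2, Red=3, Amber=1, Blue=2, Green=1

Total 20538; standard divisor 20538/15 ≈ 1369.2.
Standard quotas: Teal 3.7153, Silver 1.5929, Gold 1.6820, Red 2.8739, Amber 1.4863, Blue 2.3598, Green 1.2898.
Lower quotas: Teal 3, Silver 1, Gold 1, Red 2, Amber 1, Blue 2, Green 1 (sum 11, leaving 4 seats).
Remainders in descending order: Red 0.8739, Teal 0.7153, Gold 0.6820, Silver 0.5929, Amber 0.4863, Blue 0.3598, Green 0.2898.
Largest remainders: Red, Teal, Gold, Silver receive the extra seats.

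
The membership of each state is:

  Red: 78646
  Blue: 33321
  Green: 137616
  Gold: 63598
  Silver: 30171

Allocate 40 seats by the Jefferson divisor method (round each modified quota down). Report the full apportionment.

Red: 9; Blue: 4; Green: 17; Gold: 7; Silver: 3

Standard divisor 343352/40 ≈ 8583.8; standard quotas: Red 9.162, Blue 3.882, Green 16.032, Gold 7.409, Silver 3.515.
Rounding down gives 9, 3, 16, 7, 3 = 38 seats, so the divisor must be adjusted.
With modified divisor 8000: modified quotas Red 9.831, Blue 4.165, Green 17.202, Gold 7.950, Silver 3.771.
Rounding down: Red 9, Blue 4, Green 17, Gold 7, Silver 3 (total 40).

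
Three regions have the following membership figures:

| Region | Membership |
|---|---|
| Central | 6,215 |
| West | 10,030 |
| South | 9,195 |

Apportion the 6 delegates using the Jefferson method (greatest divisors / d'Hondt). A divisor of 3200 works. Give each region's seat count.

With modified divisor 3200: modified quotas Central 1.942, West 3.134, South 2.873.
Rounding down: Central 1, West 3, South 2 (total 6).

Central: 1, West: 3, South: 2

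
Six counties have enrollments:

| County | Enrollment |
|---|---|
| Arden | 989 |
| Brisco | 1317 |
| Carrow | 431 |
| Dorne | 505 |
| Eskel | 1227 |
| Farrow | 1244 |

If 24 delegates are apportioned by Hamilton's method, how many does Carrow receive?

The standard divisor is 5713/24 ≈ 238.042.
Standard quotas: Arden 4.155, Brisco 5.533, Carrow 1.811, Dorne 2.121, Eskel 5.155, Farrow 5.226.
Lower quotas: Arden 4, Brisco 5, Carrow 1, Dorne 2, Eskel 5, Farrow 5 (sum 22, leaving 2 seats).
Remainders in descending order: Carrow 0.811, Brisco 0.533, Farrow 0.226, Arden 0.155, Eskel 0.155, Dorne 0.121.
The surplus seats go to Carrow, Brisco.
Carrow receives 2.

2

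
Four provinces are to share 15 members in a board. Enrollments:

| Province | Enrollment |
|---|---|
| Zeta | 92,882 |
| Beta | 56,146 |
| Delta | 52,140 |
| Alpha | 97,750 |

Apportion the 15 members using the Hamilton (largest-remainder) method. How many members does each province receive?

Total 298918; standard divisor 298918/15 ≈ 19927.867.
Standard quotas: Zeta 4.6609, Beta 2.8175, Delta 2.6164, Alpha 4.9052.
Lower quotas: Zeta 4, Beta 2, Delta 2, Alpha 4 (sum 12, leaving 3 seats).
Remainders in descending order: Alpha 0.9052, Beta 0.8175, Zeta 0.6609, Delta 0.6164.
The surplus seats go to Alpha, Beta, Zeta.

Zeta=5; Beta=3; Delta=2; Alpha=5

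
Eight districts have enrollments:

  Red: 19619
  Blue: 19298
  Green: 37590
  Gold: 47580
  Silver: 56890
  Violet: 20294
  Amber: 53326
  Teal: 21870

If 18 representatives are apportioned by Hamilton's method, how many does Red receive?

Standard divisor: 276467 ÷ 18 ≈ 15359.278.
Standard quotas: Red 1.2773, Blue 1.2564, Green 2.4474, Gold 3.0978, Silver 3.7040, Violet 1.3213, Amber 3.4719, Teal 1.4239.
Lower quotas: Red 1, Blue 1, Green 2, Gold 3, Silver 3, Violet 1, Amber 3, Teal 1 (sum 15, leaving 3 seats).
Remainders in descending order: Silver 0.7040, Amber 0.4719, Green 0.4474, Teal 0.4239, Violet 0.3213, Red 0.2773, Blue 0.2564, Gold 0.0978.
The surplus seats go to Silver, Amber, Green.
Red receives 1.

1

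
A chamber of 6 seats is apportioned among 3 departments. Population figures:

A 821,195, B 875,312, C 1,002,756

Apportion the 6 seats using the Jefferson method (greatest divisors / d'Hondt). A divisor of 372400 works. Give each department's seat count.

A 2, B 2, C 2

With modified divisor 372400: modified quotas A 2.205, B 2.350, C 2.693.
Rounding down: A 2, B 2, C 2 (total 6).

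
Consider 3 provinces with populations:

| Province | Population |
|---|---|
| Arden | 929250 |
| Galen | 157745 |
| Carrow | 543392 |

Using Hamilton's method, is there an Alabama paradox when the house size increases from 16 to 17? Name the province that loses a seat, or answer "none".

At 16 seats: Arden 9, Galen 2, Carrow 5.
At 17 seats: Arden 10, Galen 1, Carrow 6.
Galen drops from 2 to 1.

Galen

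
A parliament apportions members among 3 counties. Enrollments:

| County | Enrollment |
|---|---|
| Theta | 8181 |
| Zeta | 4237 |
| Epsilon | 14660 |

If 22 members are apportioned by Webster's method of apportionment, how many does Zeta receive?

3

Standard divisor 27078/22 ≈ 1230.818; standard quotas: Theta 6.647, Zeta 3.442, Epsilon 11.911.
Rounding to the nearest integer gives Theta 7, Zeta 3, Epsilon 12 — total 22, matching the house size, so no adjustment is needed.
Zeta receives 3.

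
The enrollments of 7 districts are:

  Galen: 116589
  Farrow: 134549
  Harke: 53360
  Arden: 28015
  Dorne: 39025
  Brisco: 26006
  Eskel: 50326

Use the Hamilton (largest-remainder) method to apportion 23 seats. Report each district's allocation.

Galen=6, Farrow=7, Harke=3, Arden=1, Dorne=2, Brisco=1, Eskel=3

Total 447870; standard divisor 447870/23 ≈ 19472.609.
Standard quotas: Galen 5.9873, Farrow 6.9097, Harke 2.7403, Arden 1.4387, Dorne 2.0041, Brisco 1.3355, Eskel 2.5845.
Lower quotas: Galen 5, Farrow 6, Harke 2, Arden 1, Dorne 2, Brisco 1, Eskel 2 (sum 19, leaving 4 seats).
Remainders in descending order: Galen 0.9873, Farrow 0.9097, Harke 0.7403, Eskel 0.5845, Arden 0.4387, Brisco 0.3355, Dorne 0.0041.
Largest remainders: Galen, Farrow, Harke, Eskel receive the extra seats.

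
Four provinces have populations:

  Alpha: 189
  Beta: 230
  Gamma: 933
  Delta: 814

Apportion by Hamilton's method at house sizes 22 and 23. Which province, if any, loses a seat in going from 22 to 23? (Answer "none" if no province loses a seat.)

none

At 22 seats: Alpha 2, Beta 2, Gamma 10, Delta 8.
At 23 seats: Alpha 2, Beta 2, Gamma 10, Delta 9.
No province's allocation decreased.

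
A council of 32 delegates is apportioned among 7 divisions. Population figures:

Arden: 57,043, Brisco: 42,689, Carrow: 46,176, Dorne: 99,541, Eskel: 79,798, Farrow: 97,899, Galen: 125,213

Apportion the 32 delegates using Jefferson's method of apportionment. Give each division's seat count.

Arden: 3, Brisco: 2, Carrow: 2, Dorne: 6, Eskel: 5, Farrow: 6, Galen: 8

Standard divisor 548359/32 ≈ 17136.219; standard quotas: Arden 3.329, Brisco 2.491, Carrow 2.695, Dorne 5.809, Eskel 4.657, Farrow 5.713, Galen 7.307.
Rounding down gives 3, 2, 2, 5, 4, 5, 7 = 28 seats, so the divisor must be adjusted.
With modified divisor 15500: modified quotas Arden 3.680, Brisco 2.754, Carrow 2.979, Dorne 6.422, Eskel 5.148, Farrow 6.316, Galen 8.078.
Rounding down: Arden 3, Brisco 2, Carrow 2, Dorne 6, Eskel 5, Farrow 6, Galen 8 (total 32).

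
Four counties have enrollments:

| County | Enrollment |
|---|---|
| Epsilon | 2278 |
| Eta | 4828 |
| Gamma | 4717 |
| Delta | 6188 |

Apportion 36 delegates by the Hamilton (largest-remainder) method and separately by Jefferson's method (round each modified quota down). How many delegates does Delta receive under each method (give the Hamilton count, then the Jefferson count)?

12 and 13

Hamilton: Epsilon 5, Eta 10, Gamma 9, Delta 12.
Jefferson: Epsilon 4, Eta 10, Gamma 9, Delta 13.
Delta gets 12 under Hamilton and 13 under Jefferson.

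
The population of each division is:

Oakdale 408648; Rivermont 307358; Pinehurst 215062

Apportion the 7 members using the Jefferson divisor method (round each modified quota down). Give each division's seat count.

Standard divisor 931068/7 ≈ 133009.714; standard quotas: Oakdale 3.072, Rivermont 2.311, Pinehurst 1.617.
Rounding down gives 3, 2, 1 = 6 seats, so the divisor must be adjusted.
With modified divisor 105000: modified quotas Oakdale 3.892, Rivermont 2.927, Pinehurst 2.048.
Rounding down: Oakdale 3, Rivermont 2, Pinehurst 2 (total 7).

Oakdale 3, Rivermont 2, Pinehurst 2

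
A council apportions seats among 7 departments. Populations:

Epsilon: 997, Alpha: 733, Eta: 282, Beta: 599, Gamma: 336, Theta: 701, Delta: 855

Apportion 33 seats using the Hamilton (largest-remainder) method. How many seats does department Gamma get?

Standard divisor: 4503 ÷ 33 ≈ 136.455.
Standard quotas: Epsilon 7.306, Alpha 5.372, Eta 2.067, Beta 4.390, Gamma 2.462, Theta 5.137, Delta 6.266.
Lower quotas: Epsilon 7, Alpha 5, Eta 2, Beta 4, Gamma 2, Theta 5, Delta 6 (sum 31, leaving 2 seats).
Remainders in descending order: Gamma 0.462, Beta 0.390, Alpha 0.372, Epsilon 0.306, Delta 0.266, Theta 0.137, Eta 0.067.
The surplus seats go to Gamma, Beta.
Gamma receives 3.

3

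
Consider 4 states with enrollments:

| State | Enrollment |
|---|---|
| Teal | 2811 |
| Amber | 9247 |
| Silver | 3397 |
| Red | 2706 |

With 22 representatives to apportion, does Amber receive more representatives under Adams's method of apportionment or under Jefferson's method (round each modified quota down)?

Jefferson

Adams: Teal 4, Amber 11, Silver 4, Red 3.
Jefferson: Teal 3, Amber 12, Silver 4, Red 3.
Amber gets 11 under Adams and 12 under Jefferson.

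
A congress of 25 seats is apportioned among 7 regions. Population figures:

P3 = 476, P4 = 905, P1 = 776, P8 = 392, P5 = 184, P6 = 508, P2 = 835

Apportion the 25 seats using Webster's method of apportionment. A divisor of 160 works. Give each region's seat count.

With modified divisor 160: modified quotas P3 2.975, P4 5.656, P1 4.850, P8 2.450, P5 1.150, P6 3.175, P2 5.219.
Rounding to the nearest integer: P3 3, P4 6, P1 5, P8 2, P5 1, P6 3, P2 5 (total 25).

P3: 3; P4: 6; P1: 5; P8: 2; P5: 1; P6: 3; P2: 5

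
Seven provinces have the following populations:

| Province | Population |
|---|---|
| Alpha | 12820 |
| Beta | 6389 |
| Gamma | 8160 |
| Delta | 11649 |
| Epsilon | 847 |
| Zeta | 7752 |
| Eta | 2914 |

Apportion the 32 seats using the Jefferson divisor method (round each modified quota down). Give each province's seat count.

Standard divisor 50531/32 ≈ 1579.094; standard quotas: Alpha 8.119, Beta 4.046, Gamma 5.168, Delta 7.377, Epsilon 0.536, Zeta 4.909, Eta 1.845.
Rounding down gives 8, 4, 5, 7, 0, 4, 1 = 29 seats, so the divisor must be adjusted.
With modified divisor 1440: modified quotas Alpha 8.903, Beta 4.437, Gamma 5.667, Delta 8.090, Epsilon 0.588, Zeta 5.383, Eta 2.024.
Rounding down: Alpha 8, Beta 4, Gamma 5, Delta 8, Epsilon 0, Zeta 5, Eta 2 (total 32).

Alpha 8; Beta 4; Gamma 5; Delta 8; Epsilon 0; Zeta 5; Eta 2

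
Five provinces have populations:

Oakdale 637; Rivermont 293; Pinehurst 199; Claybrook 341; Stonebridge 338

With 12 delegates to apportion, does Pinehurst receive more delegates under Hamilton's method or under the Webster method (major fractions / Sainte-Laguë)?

Hamilton: Oakdale 4, Rivermont 2, Pinehurst 2, Claybrook 2, Stonebridge 2.
Webster: Oakdale 5, Rivermont 2, Pinehurst 1, Claybrook 2, Stonebridge 2.
Pinehurst gets 2 under Hamilton and 1 under Webster.

Hamilton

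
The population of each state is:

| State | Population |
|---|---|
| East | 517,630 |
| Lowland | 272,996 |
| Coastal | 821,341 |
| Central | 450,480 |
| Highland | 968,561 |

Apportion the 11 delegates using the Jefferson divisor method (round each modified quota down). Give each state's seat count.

Standard divisor 3031008/11 ≈ 275546.182; standard quotas: East 1.879, Lowland 0.991, Coastal 2.981, Central 1.635, Highland 3.515.
Rounding down gives 1, 0, 2, 1, 3 = 7 seats, so the divisor must be adjusted.
With modified divisor 233700: modified quotas East 2.215, Lowland 1.168, Coastal 3.515, Central 1.928, Highland 4.144.
Rounding down: East 2, Lowland 1, Coastal 3, Central 1, Highland 4 (total 11).

East 2, Lowland 1, Coastal 3, Central 1, Highland 4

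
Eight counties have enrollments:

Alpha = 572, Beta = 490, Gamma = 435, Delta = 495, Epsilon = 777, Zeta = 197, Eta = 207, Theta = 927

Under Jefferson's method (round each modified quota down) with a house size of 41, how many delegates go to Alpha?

Standard divisor 4100/41 ≈ 100; standard quotas: Alpha 5.720, Beta 4.900, Gamma 4.350, Delta 4.950, Epsilon 7.770, Zeta 1.970, Eta 2.070, Theta 9.270.
Rounding down gives 5, 4, 4, 4, 7, 1, 2, 9 = 36 seats, so the divisor must be adjusted.
With modified divisor 94: modified quotas Alpha 6.085, Beta 5.213, Gamma 4.628, Delta 5.266, Epsilon 8.266, Zeta 2.096, Eta 2.202, Theta 9.862.
Rounding down: Alpha 6, Beta 5, Gamma 4, Delta 5, Epsilon 8, Zeta 2, Eta 2, Theta 9 (total 41).
Alpha receives 6.

6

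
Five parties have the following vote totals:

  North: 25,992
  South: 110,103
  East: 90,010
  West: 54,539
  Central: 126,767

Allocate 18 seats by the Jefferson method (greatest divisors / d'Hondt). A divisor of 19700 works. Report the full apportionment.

North=1, South=5, East=4, West=2, Central=6

With modified divisor 19700: modified quotas North 1.319, South 5.589, East 4.569, West 2.768, Central 6.435.
Rounding down: North 1, South 5, East 4, West 2, Central 6 (total 18).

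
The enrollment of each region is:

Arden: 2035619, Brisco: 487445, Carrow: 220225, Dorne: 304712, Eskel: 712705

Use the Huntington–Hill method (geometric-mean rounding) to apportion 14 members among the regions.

With divisor 281491: modified quotas Arden 7.232, Brisco 1.732, Carrow 0.782, Dorne 1.082, Eskel 2.532.
Geometric-mean thresholds: Arden √(7·8)=7.483, Brisco √(1·2)=1.414, Carrow (min 1), Dorne √(1·2)=1.414, Eskel √(2·3)=2.449.
Each quota rounded against its threshold gives Arden 7, Brisco 2, Carrow 1, Dorne 1, Eskel 3 (total 14).

Arden=7; Brisco=2; Carrow=1; Dorne=1; Eskel=3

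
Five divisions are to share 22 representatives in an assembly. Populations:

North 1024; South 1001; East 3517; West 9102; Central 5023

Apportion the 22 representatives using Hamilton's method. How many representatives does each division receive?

Total 19667; standard divisor 19667/22 ≈ 893.955.
Standard quotas: North 1.1455, South 1.1197, East 3.9342, West 10.1817, Central 5.6189.
Lower quotas: North 1, South 1, East 3, West 10, Central 5 (sum 20, leaving 2 seats).
Remainders in descending order: East 0.9342, Central 0.6189, West 0.1817, North 0.1455, South 0.1197.
Largest remainders: East, Central receive the extra seats.

North 1, South 1, East 4, West 10, Central 6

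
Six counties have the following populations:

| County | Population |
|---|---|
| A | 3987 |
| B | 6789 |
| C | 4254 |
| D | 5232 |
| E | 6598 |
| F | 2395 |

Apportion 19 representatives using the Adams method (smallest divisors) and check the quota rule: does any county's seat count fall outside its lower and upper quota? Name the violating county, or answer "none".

Standard quotas: A 2.589, B 4.409, C 2.763, D 3.398, E 4.285, F 1.555.
Adams allocation: A 3, B 4, C 3, D 3, E 4, F 2.
Every allocation lies between the lower and upper quota.

none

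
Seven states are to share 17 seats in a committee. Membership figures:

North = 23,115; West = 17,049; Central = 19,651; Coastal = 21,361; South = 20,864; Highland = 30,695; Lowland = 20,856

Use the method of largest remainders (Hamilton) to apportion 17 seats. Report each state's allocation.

Total 153591; standard divisor 153591/17 ≈ 9034.765.
Standard quotas: North 2.5585, West 1.8870, Central 2.1750, Coastal 2.3643, South 2.3093, Highland 3.3974, Lowland 2.3084.
Lower quotas: North 2, West 1, Central 2, Coastal 2, South 2, Highland 3, Lowland 2 (sum 14, leaving 3 seats).
Remainders in descending order: West 0.8870, North 0.5585, Highland 0.3974, Coastal 0.3643, South 0.3093, Lowland 0.3084, Central 0.1750.
Largest remainders: West, North, Highland receive the extra seats.

North 3; West 2; Central 2; Coastal 2; South 2; Highland 4; Lowland 2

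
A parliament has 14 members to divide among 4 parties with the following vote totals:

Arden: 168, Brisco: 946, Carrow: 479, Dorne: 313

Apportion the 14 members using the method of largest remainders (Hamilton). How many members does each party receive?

The standard divisor is 1906/14 ≈ 136.143.
Standard quotas: Arden 1.234, Brisco 6.949, Carrow 3.518, Dorne 2.299.
Lower quotas: Arden 1, Brisco 6, Carrow 3, Dorne 2 (sum 12, leaving 2 seats).
Remainders in descending order: Brisco 0.949, Carrow 0.518, Dorne 0.299, Arden 0.234.
The surplus seats go to Brisco, Carrow.

Arden 1, Brisco 7, Carrow 4, Dorne 2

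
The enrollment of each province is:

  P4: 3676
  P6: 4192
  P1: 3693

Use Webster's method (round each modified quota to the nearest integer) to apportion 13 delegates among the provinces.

P4 4; P6 5; P1 4

Standard divisor 11561/13 ≈ 889.308; standard quotas: P4 4.134, P6 4.714, P1 4.153.
Rounding to the nearest integer gives P4 4, P6 5, P1 4 — total 13, matching the house size, so no adjustment is needed.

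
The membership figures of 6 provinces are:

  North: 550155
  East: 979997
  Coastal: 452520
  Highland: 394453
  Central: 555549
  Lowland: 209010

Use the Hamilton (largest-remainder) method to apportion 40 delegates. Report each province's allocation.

The standard divisor is 3141684/40 ≈ 78542.1.
Standard quotas: North 7.0046, East 12.4773, Coastal 5.7615, Highland 5.0222, Central 7.0733, Lowland 2.6611.
Lower quotas: North 7, East 12, Coastal 5, Highland 5, Central 7, Lowland 2 (sum 38, leaving 2 seats).
Remainders in descending order: Coastal 0.7615, Lowland 0.6611, East 0.4773, Central 0.0733, Highland 0.0222, North 0.0046.
The surplus seats go to Coastal, Lowland.

North 7, East 12, Coastal 6, Highland 5, Central 7, Lowland 3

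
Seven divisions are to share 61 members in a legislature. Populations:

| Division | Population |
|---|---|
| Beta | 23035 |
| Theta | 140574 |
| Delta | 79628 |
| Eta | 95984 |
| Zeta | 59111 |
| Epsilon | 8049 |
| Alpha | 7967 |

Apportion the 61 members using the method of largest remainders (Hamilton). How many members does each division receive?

The standard divisor is 414348/61 ≈ 6792.59.
Standard quotas: Beta 3.3912, Theta 20.6952, Delta 11.7228, Eta 14.1307, Zeta 8.7023, Epsilon 1.1850, Alpha 1.1729.
Lower quotas: Beta 3, Theta 20, Delta 11, Eta 14, Zeta 8, Epsilon 1, Alpha 1 (sum 58, leaving 3 seats).
Remainders in descending order: Delta 0.7228, Zeta 0.7023, Theta 0.6952, Beta 0.3912, Epsilon 0.1850, Alpha 0.1729, Eta 0.1307.
The surplus seats go to Delta, Zeta, Theta.

Beta 3; Theta 21; Delta 12; Eta 14; Zeta 9; Epsilon 1; Alpha 1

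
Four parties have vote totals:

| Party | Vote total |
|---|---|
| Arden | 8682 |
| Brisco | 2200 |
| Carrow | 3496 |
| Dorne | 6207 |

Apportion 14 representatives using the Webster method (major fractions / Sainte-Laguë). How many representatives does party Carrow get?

Standard divisor 20585/14 ≈ 1470.357; standard quotas: Arden 5.905, Brisco 1.496, Carrow 2.378, Dorne 4.221.
Rounding to the nearest integer gives 6, 1, 2, 4 = 13 seats, so the divisor must be adjusted.
With modified divisor 1430: modified quotas Arden 6.071, Brisco 1.538, Carrow 2.445, Dorne 4.341.
Rounding to the nearest integer: Arden 6, Brisco 2, Carrow 2, Dorne 4 (total 14).
Carrow receives 2.

2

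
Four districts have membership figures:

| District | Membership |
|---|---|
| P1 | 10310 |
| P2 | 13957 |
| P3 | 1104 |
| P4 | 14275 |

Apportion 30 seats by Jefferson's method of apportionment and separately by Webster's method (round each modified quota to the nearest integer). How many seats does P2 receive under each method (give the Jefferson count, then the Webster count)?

Jefferson: P1 8, P2 11, P3 0, P4 11.
Webster: P1 8, P2 10, P3 1, P4 11.
P2 gets 11 under Jefferson and 10 under Webster.

11 and 10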